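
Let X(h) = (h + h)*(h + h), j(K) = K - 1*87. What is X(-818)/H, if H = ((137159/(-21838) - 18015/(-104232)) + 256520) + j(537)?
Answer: 1015381580925056/97484323902367 ≈ 10.416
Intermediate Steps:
j(K) = -87 + K (j(K) = K - 87 = -87 + K)
X(h) = 4*h**2 (X(h) = (2*h)*(2*h) = 4*h**2)
H = 97484323902367/379369736 (H = ((137159/(-21838) - 18015/(-104232)) + 256520) + (-87 + 537) = ((137159*(-1/21838) - 18015*(-1/104232)) + 256520) + 450 = ((-137159/21838 + 6005/34744) + 256520) + 450 = (-2317157553/379369736 + 256520) + 450 = 97313607521167/379369736 + 450 = 97484323902367/379369736 ≈ 2.5696e+5)
X(-818)/H = (4*(-818)**2)/(97484323902367/379369736) = (4*669124)*(379369736/97484323902367) = 2676496*(379369736/97484323902367) = 1015381580925056/97484323902367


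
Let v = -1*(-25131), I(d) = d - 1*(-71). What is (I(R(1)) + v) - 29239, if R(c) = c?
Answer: -4036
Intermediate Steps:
I(d) = 71 + d (I(d) = d + 71 = 71 + d)
v = 25131
(I(R(1)) + v) - 29239 = ((71 + 1) + 25131) - 29239 = (72 + 25131) - 29239 = 25203 - 29239 = -4036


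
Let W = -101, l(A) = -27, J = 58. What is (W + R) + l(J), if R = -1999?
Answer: -2127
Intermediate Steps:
(W + R) + l(J) = (-101 - 1999) - 27 = -2100 - 27 = -2127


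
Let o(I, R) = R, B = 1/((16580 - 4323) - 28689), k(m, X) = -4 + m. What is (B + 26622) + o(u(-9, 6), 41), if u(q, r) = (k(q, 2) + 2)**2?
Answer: 438126415/16432 ≈ 26663.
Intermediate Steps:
u(q, r) = (-2 + q)**2 (u(q, r) = ((-4 + q) + 2)**2 = (-2 + q)**2)
B = -1/16432 (B = 1/(12257 - 28689) = 1/(-16432) = -1/16432 ≈ -6.0857e-5)
(B + 26622) + o(u(-9, 6), 41) = (-1/16432 + 26622) + 41 = 437452703/16432 + 41 = 438126415/16432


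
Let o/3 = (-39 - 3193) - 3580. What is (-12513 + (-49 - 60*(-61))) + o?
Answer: -29338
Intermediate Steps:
o = -20436 (o = 3*((-39 - 3193) - 3580) = 3*(-3232 - 3580) = 3*(-6812) = -20436)
(-12513 + (-49 - 60*(-61))) + o = (-12513 + (-49 - 60*(-61))) - 20436 = (-12513 + (-49 + 3660)) - 20436 = (-12513 + 3611) - 20436 = -8902 - 20436 = -29338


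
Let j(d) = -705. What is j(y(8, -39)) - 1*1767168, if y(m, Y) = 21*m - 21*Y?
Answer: -1767873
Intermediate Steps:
y(m, Y) = -21*Y + 21*m
j(y(8, -39)) - 1*1767168 = -705 - 1*1767168 = -705 - 1767168 = -1767873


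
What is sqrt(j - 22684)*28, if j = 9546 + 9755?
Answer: 28*I*sqrt(3383) ≈ 1628.6*I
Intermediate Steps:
j = 19301
sqrt(j - 22684)*28 = sqrt(19301 - 22684)*28 = sqrt(-3383)*28 = (I*sqrt(3383))*28 = 28*I*sqrt(3383)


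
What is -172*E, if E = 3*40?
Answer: -20640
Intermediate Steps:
E = 120
-172*E = -172*120 = -20640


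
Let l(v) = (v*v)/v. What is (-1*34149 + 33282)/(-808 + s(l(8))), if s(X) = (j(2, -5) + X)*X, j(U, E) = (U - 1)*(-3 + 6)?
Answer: 289/240 ≈ 1.2042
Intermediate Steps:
j(U, E) = -3 + 3*U (j(U, E) = (-1 + U)*3 = -3 + 3*U)
l(v) = v (l(v) = v**2/v = v)
s(X) = X*(3 + X) (s(X) = ((-3 + 3*2) + X)*X = ((-3 + 6) + X)*X = (3 + X)*X = X*(3 + X))
(-1*34149 + 33282)/(-808 + s(l(8))) = (-1*34149 + 33282)/(-808 + 8*(3 + 8)) = (-34149 + 33282)/(-808 + 8*11) = -867/(-808 + 88) = -867/(-720) = -867*(-1/720) = 289/240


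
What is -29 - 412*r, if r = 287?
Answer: -118273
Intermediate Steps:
-29 - 412*r = -29 - 412*287 = -29 - 118244 = -118273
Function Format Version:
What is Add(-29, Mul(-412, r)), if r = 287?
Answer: -118273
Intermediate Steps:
Add(-29, Mul(-412, r)) = Add(-29, Mul(-412, 287)) = Add(-29, -118244) = -118273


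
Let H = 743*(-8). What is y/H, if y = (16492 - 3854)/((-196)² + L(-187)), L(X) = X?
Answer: -6319/113616588 ≈ -5.5617e-5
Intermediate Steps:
H = -5944
y = 12638/38229 (y = (16492 - 3854)/((-196)² - 187) = 12638/(38416 - 187) = 12638/38229 ≈ 0.33059)
y/H = (12638/38229)/(-5944) = (12638/38229)*(-1/5944) = -6319/113616588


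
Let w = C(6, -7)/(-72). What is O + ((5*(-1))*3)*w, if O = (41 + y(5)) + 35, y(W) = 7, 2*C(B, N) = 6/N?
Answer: 4643/56 ≈ 82.911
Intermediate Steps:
C(B, N) = 3/N (C(B, N) = (6/N)/2 = 3/N)
O = 83 (O = (41 + 7) + 35 = 48 + 35 = 83)
w = 1/168 (w = (3/(-7))/(-72) = (3*(-1/7))*(-1/72) = -3/7*(-1/72) = 1/168 ≈ 0.0059524)
O + ((5*(-1))*3)*w = 83 + ((5*(-1))*3)*(1/168) = 83 - 5*3*(1/168) = 83 - 15*1/168 = 83 - 5/56 = 4643/56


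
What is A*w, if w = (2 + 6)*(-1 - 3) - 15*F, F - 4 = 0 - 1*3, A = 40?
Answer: -1880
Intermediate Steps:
F = 1 (F = 4 + (0 - 1*3) = 4 + (0 - 3) = 4 - 3 = 1)
w = -47 (w = (2 + 6)*(-1 - 3) - 15*1 = 8*(-4) - 15 = -32 - 15 = -47)
A*w = 40*(-47) = -1880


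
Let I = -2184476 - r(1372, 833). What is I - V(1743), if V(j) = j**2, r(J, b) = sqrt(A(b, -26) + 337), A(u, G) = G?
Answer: -5222525 - sqrt(311) ≈ -5.2225e+6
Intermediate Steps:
r(J, b) = sqrt(311) (r(J, b) = sqrt(-26 + 337) = sqrt(311))
I = -2184476 - sqrt(311) ≈ -2.1845e+6
I - V(1743) = (-2184476 - sqrt(311)) - 1*1743**2 = (-2184476 - sqrt(311)) - 1*3038049 = (-2184476 - sqrt(311)) - 3038049 = -5222525 - sqrt(311)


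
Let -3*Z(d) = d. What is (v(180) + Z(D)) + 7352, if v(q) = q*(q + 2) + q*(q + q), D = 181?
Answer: 314555/3 ≈ 1.0485e+5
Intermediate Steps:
Z(d) = -d/3
v(q) = 2*q² + q*(2 + q) (v(q) = q*(2 + q) + q*(2*q) = q*(2 + q) + 2*q² = 2*q² + q*(2 + q))
(v(180) + Z(D)) + 7352 = (180*(2 + 3*180) - ⅓*181) + 7352 = (180*(2 + 540) - 181/3) + 7352 = (180*542 - 181/3) + 7352 = (97560 - 181/3) + 7352 = 292499/3 + 7352 = 314555/3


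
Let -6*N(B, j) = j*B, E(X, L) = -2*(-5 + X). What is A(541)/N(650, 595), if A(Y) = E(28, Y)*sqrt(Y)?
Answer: 138*sqrt(541)/193375 ≈ 0.016599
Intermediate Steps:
E(X, L) = 10 - 2*X
A(Y) = -46*sqrt(Y) (A(Y) = (10 - 2*28)*sqrt(Y) = (10 - 56)*sqrt(Y) = -46*sqrt(Y))
N(B, j) = -B*j/6 (N(B, j) = -j*B/6 = -B*j/6)
A(541)/N(650, 595) = (-46*sqrt(541))/((-1/6*650*595)) = (-46*sqrt(541))/(-193375/3) = -46*sqrt(541)*(-3/193375) = 138*sqrt(541)/193375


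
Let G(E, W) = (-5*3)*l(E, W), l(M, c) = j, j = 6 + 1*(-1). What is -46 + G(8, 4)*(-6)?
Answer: 404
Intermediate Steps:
j = 5 (j = 6 - 1 = 5)
l(M, c) = 5
G(E, W) = -75 (G(E, W) = -5*3*5 = -15*5 = -75)
-46 + G(8, 4)*(-6) = -46 - 75*(-6) = -46 + 450 = 404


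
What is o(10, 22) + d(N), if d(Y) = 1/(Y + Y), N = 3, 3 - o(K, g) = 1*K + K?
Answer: -101/6 ≈ -16.833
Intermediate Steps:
o(K, g) = 3 - 2*K (o(K, g) = 3 - (1*K + K) = 3 - (K + K) = 3 - 2*K)
d(Y) = 1/(2*Y)
o(10, 22) + d(N) = (3 - 2*10) + (½)/3 = (3 - 20) + (½)*(⅓) = -17 + ⅙ = -101/6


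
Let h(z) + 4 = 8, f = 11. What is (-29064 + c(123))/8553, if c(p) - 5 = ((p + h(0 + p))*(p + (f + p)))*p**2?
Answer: 493766372/8553 ≈ 57730.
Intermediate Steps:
h(z) = 4 (h(z) = -4 + 8 = 4)
c(p) = 5 + p**2*(4 + p)*(11 + 2*p) (c(p) = 5 + ((p + 4)*(p + (11 + p)))*p**2 = 5 + ((4 + p)*(11 + 2*p))*p**2 = 5 + p**2*(4 + p)*(11 + 2*p))
(-29064 + c(123))/8553 = (-29064 + (5 + 2*123**4 + 19*123**3 + 44*123**2))/8553 = (-29064 + (5 + 2*228886641 + 19*1860867 + 44*15129))*(1/8553) = (-29064 + (5 + 457773282 + 35356473 + 665676))*(1/8553) = (-29064 + 493795436)*(1/8553) = 493766372*(1/8553) = 493766372/8553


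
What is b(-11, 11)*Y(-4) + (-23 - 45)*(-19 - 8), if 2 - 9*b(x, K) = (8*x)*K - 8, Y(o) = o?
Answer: 4204/3 ≈ 1401.3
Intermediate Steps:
b(x, K) = 10/9 - 8*K*x/9 (b(x, K) = 2/9 - ((8*x)*K - 8)/9 = 2/9 - (8*K*x - 8)/9 = 2/9 - (-8 + 8*K*x)/9 = 2/9 + (8/9 - 8*K*x/9) = 10/9 - 8*K*x/9)
b(-11, 11)*Y(-4) + (-23 - 45)*(-19 - 8) = (10/9 - 8/9*11*(-11))*(-4) + (-23 - 45)*(-19 - 8) = (10/9 + 968/9)*(-4) - 68*(-27) = (326/3)*(-4) + 1836 = -1304/3 + 1836 = 4204/3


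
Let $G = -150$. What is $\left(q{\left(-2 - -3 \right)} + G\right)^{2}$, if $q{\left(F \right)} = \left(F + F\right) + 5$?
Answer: $20449$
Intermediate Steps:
$q{\left(F \right)} = 5 + 2 F$ ($q{\left(F \right)} = 2 F + 5 = 5 + 2 F$)
$\left(q{\left(-2 - -3 \right)} + G\right)^{2} = \left(\left(5 + 2 \left(-2 - -3\right)\right) - 150\right)^{2} = \left(\left(5 + 2 \left(-2 + 3\right)\right) - 150\right)^{2} = \left(\left(5 + 2 \cdot 1\right) - 150\right)^{2} = \left(\left(5 + 2\right) - 150\right)^{2} = \left(7 - 150\right)^{2} = \left(-143\right)^{2} = 20449$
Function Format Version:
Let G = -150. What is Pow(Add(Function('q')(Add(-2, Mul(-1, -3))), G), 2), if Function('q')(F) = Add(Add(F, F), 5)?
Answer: 20449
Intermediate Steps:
Function('q')(F) = Add(5, Mul(2, F)) (Function('q')(F) = Add(Mul(2, F), 5) = Add(5, Mul(2, F)))
Pow(Add(Function('q')(Add(-2, Mul(-1, -3))), G), 2) = Pow(Add(Add(5, Mul(2, Add(-2, Mul(-1, -3)))), -150), 2) = Pow(Add(Add(5, Mul(2, Add(-2, 3))), -150), 2) = Pow(Add(Add(5, Mul(2, 1)), -150), 2) = Pow(Add(Add(5, 2), -150), 2) = Pow(Add(7, -150), 2) = Pow(-143, 2) = 20449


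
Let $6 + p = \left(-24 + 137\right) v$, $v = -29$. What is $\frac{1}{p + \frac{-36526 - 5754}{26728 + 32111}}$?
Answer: $- \frac{58839}{193210717} \approx -0.00030453$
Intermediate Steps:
$p = -3283$ ($p = -6 + \left(-24 + 137\right) \left(-29\right) = -6 + 113 \left(-29\right) = -6 - 3277 = -3283$)
$\frac{1}{p + \frac{-36526 - 5754}{26728 + 32111}} = \frac{1}{-3283 + \frac{-36526 - 5754}{26728 + 32111}} = \frac{1}{-3283 - \frac{42280}{58839}} = \frac{1}{- \frac{193210717}{58839}} = - \frac{58839}{193210717}$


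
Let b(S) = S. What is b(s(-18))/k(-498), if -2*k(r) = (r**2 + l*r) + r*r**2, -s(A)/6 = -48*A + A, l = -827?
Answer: -1692/20474357 ≈ -8.2640e-5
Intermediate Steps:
s(A) = 282*A (s(A) = -6*(-48*A + A) = -(-282)*A = 282*A)
k(r) = -r**2/2 - r**3/2 + 827*r/2 (k(r) = -((r**2 - 827*r) + r*r**2)/2 = -((r**2 - 827*r) + r**3)/2 = -(r**2 + r**3 - 827*r)/2 = -r**2/2 - r**3/2 + 827*r/2)
b(s(-18))/k(-498) = (282*(-18))/(((1/2)*(-498)*(827 - 1*(-498) - 1*(-498)**2))) = -5076*(-1/(249*(827 + 498 - 1*248004))) = -5076*(-1/(249*(827 + 498 - 248004))) = -5076/((1/2)*(-498)*(-246679)) = -5076/61423071 = -5076*1/61423071 = -1692/20474357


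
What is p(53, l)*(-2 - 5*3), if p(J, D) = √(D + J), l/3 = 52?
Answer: -17*√209 ≈ -245.77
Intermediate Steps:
l = 156 (l = 3*52 = 156)
p(53, l)*(-2 - 5*3) = √(156 + 53)*(-2 - 5*3) = √209*(-2 - 15) = √209*(-17) = -17*√209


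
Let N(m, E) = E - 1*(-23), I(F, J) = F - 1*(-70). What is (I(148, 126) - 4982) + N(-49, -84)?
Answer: -4825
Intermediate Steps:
I(F, J) = 70 + F (I(F, J) = F + 70 = 70 + F)
N(m, E) = 23 + E (N(m, E) = E + 23 = 23 + E)
(I(148, 126) - 4982) + N(-49, -84) = ((70 + 148) - 4982) + (23 - 84) = (218 - 4982) - 61 = -4764 - 61 = -4825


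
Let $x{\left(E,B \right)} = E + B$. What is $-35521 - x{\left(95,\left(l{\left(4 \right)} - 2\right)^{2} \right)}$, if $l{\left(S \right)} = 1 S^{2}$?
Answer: $-35812$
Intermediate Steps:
$l{\left(S \right)} = S^{2}$
$x{\left(E,B \right)} = B + E$
$-35521 - x{\left(95,\left(l{\left(4 \right)} - 2\right)^{2} \right)} = -35521 - \left(\left(4^{2} - 2\right)^{2} + 95\right) = -35521 - \left(\left(16 - 2\right)^{2} + 95\right) = -35521 - \left(14^{2} + 95\right) = -35521 - \left(196 + 95\right) = -35521 - 291 = -35812$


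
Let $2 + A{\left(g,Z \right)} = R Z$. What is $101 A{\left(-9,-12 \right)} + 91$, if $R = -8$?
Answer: $9585$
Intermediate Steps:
$A{\left(g,Z \right)} = -2 - 8 Z$
$101 A{\left(-9,-12 \right)} + 91 = 101 \left(-2 - -96\right) + 91 = 101 \left(-2 + 96\right) + 91 = 101 \cdot 94 + 91 = 9494 + 91 = 9585$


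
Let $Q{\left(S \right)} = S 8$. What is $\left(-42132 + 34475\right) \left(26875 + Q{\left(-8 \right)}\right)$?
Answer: $-205291827$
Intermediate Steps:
$Q{\left(S \right)} = 8 S$
$\left(-42132 + 34475\right) \left(26875 + Q{\left(-8 \right)}\right) = \left(-42132 + 34475\right) \left(26875 + 8 \left(-8\right)\right) = - 7657 \left(26875 - 64\right) = \left(-7657\right) 26811 = -205291827$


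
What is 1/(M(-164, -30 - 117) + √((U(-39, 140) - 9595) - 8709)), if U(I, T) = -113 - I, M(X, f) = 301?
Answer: 301/108979 - 3*I*√2042/108979 ≈ 0.002762 - 0.001244*I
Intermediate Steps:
1/(M(-164, -30 - 117) + √((U(-39, 140) - 9595) - 8709)) = 1/(301 + √(((-113 - 1*(-39)) - 9595) - 8709)) = 1/(301 + √(((-113 + 39) - 9595) - 8709)) = 1/(301 + √((-74 - 9595) - 8709)) = 1/(301 + √(-9669 - 8709)) = 1/(301 + √(-18378)) = 1/(301 + 3*I*√2042)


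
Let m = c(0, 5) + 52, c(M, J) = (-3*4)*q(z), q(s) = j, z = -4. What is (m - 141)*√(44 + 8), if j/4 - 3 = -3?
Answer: -178*√13 ≈ -641.79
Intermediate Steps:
j = 0 (j = 12 + 4*(-3) = 12 - 12 = 0)
q(s) = 0
c(M, J) = 0 (c(M, J) = -3*4*0 = -12*0 = 0)
m = 52 (m = 0 + 52 = 52)
(m - 141)*√(44 + 8) = (52 - 141)*√(44 + 8) = -178*√13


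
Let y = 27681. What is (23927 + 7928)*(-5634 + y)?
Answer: 702307185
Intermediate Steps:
(23927 + 7928)*(-5634 + y) = (23927 + 7928)*(-5634 + 27681) = 31855*22047 = 702307185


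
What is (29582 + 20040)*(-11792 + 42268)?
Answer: 1512280072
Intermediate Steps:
(29582 + 20040)*(-11792 + 42268) = 49622*30476 = 1512280072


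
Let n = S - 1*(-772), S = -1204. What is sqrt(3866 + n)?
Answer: sqrt(3434) ≈ 58.600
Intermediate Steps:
n = -432 (n = -1204 - 1*(-772) = -1204 + 772 = -432)
sqrt(3866 + n) = sqrt(3866 - 432) = sqrt(3434)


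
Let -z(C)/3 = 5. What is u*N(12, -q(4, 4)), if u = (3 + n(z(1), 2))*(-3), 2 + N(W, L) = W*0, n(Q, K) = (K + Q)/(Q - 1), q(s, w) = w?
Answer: 183/8 ≈ 22.875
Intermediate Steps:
z(C) = -15 (z(C) = -3*5 = -15)
n(Q, K) = (K + Q)/(-1 + Q)
N(W, L) = -2 (N(W, L) = -2 + W*0 = -2 + 0 = -2)
u = -183/16 (u = (3 + (2 - 15)/(-1 - 15))*(-3) = (3 - 13/(-16))*(-3) = (3 - 1/16*(-13))*(-3) = (3 + 13/16)*(-3) = (61/16)*(-3) = -183/16 ≈ -11.438)
u*N(12, -q(4, 4)) = -183/16*(-2) = 183/8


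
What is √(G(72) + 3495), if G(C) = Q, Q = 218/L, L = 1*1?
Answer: √3713 ≈ 60.934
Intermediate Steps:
L = 1
Q = 218 (Q = 218/1 = 218*1 = 218)
G(C) = 218
√(G(72) + 3495) = √(218 + 3495) = √3713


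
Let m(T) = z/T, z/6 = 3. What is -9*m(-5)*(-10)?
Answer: -324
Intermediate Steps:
z = 18 (z = 6*3 = 18)
m(T) = 18/T
-9*m(-5)*(-10) = -162/(-5)*(-10) = -162*(-1)/5*(-10) = -9*(-18/5)*(-10) = (162/5)*(-10) = -324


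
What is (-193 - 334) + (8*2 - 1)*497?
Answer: 6928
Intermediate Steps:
(-193 - 334) + (8*2 - 1)*497 = -527 + (16 - 1)*497 = -527 + 15*497 = -527 + 7455 = 6928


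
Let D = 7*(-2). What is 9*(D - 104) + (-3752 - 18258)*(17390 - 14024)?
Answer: -74086722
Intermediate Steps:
D = -14
9*(D - 104) + (-3752 - 18258)*(17390 - 14024) = 9*(-14 - 104) + (-3752 - 18258)*(17390 - 14024) = 9*(-118) - 22010*3366 = -1062 - 74085660 = -74086722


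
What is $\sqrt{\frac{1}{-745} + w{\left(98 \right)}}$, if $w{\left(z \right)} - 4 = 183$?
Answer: $\frac{\sqrt{103788930}}{745} \approx 13.675$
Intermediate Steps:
$w{\left(z \right)} = 187$ ($w{\left(z \right)} = 4 + 183 = 187$)
$\sqrt{\frac{1}{-745} + w{\left(98 \right)}} = \sqrt{\frac{1}{-745} + 187} = \sqrt{- \frac{1}{745} + 187} = \sqrt{\frac{139314}{745}} = \frac{\sqrt{103788930}}{745}$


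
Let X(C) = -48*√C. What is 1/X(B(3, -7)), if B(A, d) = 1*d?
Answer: I*√7/336 ≈ 0.0078743*I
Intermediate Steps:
B(A, d) = d
1/X(B(3, -7)) = 1/(-48*I*√7) = I*√7/336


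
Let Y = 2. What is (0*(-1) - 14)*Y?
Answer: -28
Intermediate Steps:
(0*(-1) - 14)*Y = (0*(-1) - 14)*2 = (0 - 14)*2 = -14*2 = -28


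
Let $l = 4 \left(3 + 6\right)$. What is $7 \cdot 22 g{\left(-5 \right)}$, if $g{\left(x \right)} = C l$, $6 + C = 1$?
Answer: $-27720$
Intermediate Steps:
$l = 36$ ($l = 4 \cdot 9 = 36$)
$C = -5$ ($C = -6 + 1 = -5$)
$g{\left(x \right)} = -180$ ($g{\left(x \right)} = \left(-5\right) 36 = -180$)
$7 \cdot 22 g{\left(-5 \right)} = 7 \cdot 22 \left(-180\right) = 154 \left(-180\right) = -27720$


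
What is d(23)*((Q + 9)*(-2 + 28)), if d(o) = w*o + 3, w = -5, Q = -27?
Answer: 52416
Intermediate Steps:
d(o) = 3 - 5*o (d(o) = -5*o + 3 = 3 - 5*o)
d(23)*((Q + 9)*(-2 + 28)) = (3 - 5*23)*((-27 + 9)*(-2 + 28)) = (3 - 115)*(-18*26) = -112*(-468) = 52416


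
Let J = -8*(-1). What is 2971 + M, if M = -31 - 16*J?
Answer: 2812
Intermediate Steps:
J = 8
M = -159 (M = -31 - 16*8 = -31 - 128 = -159)
2971 + M = 2971 - 159 = 2812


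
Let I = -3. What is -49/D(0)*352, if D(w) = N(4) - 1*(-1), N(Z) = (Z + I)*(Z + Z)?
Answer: -17248/9 ≈ -1916.4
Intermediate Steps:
N(Z) = 2*Z*(-3 + Z) (N(Z) = (Z - 3)*(Z + Z) = (-3 + Z)*(2*Z) = 2*Z*(-3 + Z))
D(w) = 9 (D(w) = 2*4*(-3 + 4) - 1*(-1) = 2*4*1 + 1 = 8 + 1 = 9)
-49/D(0)*352 = -49/9*352 = -17248/9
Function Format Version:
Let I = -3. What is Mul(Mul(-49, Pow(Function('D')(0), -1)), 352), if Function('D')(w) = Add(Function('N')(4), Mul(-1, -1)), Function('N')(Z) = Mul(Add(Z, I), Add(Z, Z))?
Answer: Rational(-17248, 9) ≈ -1916.4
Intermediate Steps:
Function('N')(Z) = Mul(2, Z, Add(-3, Z)) (Function('N')(Z) = Mul(Add(Z, -3), Add(Z, Z)) = Mul(Add(-3, Z), Mul(2, Z)) = Mul(2, Z, Add(-3, Z)))
Function('D')(w) = 9 (Function('D')(w) = Add(Mul(2, 4, Add(-3, 4)), Mul(-1, -1)) = Add(Mul(2, 4, 1), 1) = Add(8, 1) = 9)
Mul(Mul(-49, Pow(Function('D')(0), -1)), 352) = Mul(Mul(-49, Pow(9, -1)), 352) = Mul(Mul(-49, Rational(1, 9)), 352) = Mul(Rational(-49, 9), 352) = Rational(-17248, 9)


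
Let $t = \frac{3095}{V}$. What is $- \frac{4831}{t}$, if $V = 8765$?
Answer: $- \frac{8468743}{619} \approx -13681.0$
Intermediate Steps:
$t = \frac{619}{1753}$ ($t = \frac{3095}{8765} = 3095 \cdot \frac{1}{8765} = \frac{619}{1753} \approx 0.35311$)
$- \frac{4831}{t} = - \frac{4831}{\frac{619}{1753}} = \left(-4831\right) \frac{1753}{619} = - \frac{8468743}{619}$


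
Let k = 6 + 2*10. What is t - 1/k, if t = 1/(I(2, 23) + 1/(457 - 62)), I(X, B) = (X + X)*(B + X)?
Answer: -29231/1027026 ≈ -0.028462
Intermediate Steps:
I(X, B) = 2*X*(B + X) (I(X, B) = (2*X)*(B + X) = 2*X*(B + X))
k = 26 (k = 6 + 20 = 26)
t = 395/39501 (t = 1/(2*2*(23 + 2) + 1/(457 - 62)) = 1/(2*2*25 + 1/395) = 1/(100 + 1/395) = 1/(39501/395) = 395/39501 ≈ 0.0099998)
t - 1/k = 395/39501 - 1/26 = -29231/1027026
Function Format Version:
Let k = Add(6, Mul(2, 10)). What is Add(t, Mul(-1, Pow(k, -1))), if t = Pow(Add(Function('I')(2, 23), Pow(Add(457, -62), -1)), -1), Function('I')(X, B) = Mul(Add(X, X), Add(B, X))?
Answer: Rational(-29231, 1027026) ≈ -0.028462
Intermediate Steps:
Function('I')(X, B) = Mul(2, X, Add(B, X)) (Function('I')(X, B) = Mul(Mul(2, X), Add(B, X)) = Mul(2, X, Add(B, X)))
k = 26 (k = Add(6, 20) = 26)
t = Rational(395, 39501) (t = Pow(Add(Mul(2, 2, Add(23, 2)), Pow(Add(457, -62), -1)), -1) = Pow(Add(Mul(2, 2, 25), Pow(395, -1)), -1) = Pow(Add(100, Rational(1, 395)), -1) = Pow(Rational(39501, 395), -1) = Rational(395, 39501) ≈ 0.0099998)
Add(t, Mul(-1, Pow(k, -1))) = Add(Rational(395, 39501), Mul(-1, Pow(26, -1))) = Add(Rational(395, 39501), Mul(-1, Rational(1, 26))) = Add(Rational(395, 39501), Rational(-1, 26)) = Rational(-29231, 1027026)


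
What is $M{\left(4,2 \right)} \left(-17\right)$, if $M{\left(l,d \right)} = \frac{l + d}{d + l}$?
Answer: $-17$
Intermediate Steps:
$M{\left(l,d \right)} = 1$ ($M{\left(l,d \right)} = \frac{d + l}{d + l} = 1$)
$M{\left(4,2 \right)} \left(-17\right) = 1 \left(-17\right) = -17$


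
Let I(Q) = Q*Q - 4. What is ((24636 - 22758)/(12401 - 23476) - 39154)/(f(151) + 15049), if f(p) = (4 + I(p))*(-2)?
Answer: 433632428/338374475 ≈ 1.2815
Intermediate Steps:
I(Q) = -4 + Q² (I(Q) = Q² - 4 = -4 + Q²)
f(p) = -2*p² (f(p) = (4 + (-4 + p²))*(-2) = p²*(-2) = -2*p²)
((24636 - 22758)/(12401 - 23476) - 39154)/(f(151) + 15049) = ((24636 - 22758)/(12401 - 23476) - 39154)/(-2*151² + 15049) = (1878/(-11075) - 39154)/(-2*22801 + 15049) = (1878*(-1/11075) - 39154)/(-45602 + 15049) = (-1878/11075 - 39154)/(-30553) = -433632428/11075*(-1/30553) = 433632428/338374475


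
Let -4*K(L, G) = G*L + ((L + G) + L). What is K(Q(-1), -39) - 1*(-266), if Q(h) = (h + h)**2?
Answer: 1251/4 ≈ 312.75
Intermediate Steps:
Q(h) = 4*h**2 (Q(h) = (2*h)**2 = 4*h**2)
K(L, G) = -L/2 - G/4 - G*L/4 (K(L, G) = -(G*L + ((L + G) + L))/4 = -(G*L + ((G + L) + L))/4 = -(G*L + (G + 2*L))/4 = -(G + 2*L + G*L)/4 = -L/2 - G/4 - G*L/4)
K(Q(-1), -39) - 1*(-266) = (-2*(-1)**2 - 1/4*(-39) - 1/4*(-39)*4*(-1)**2) - 1*(-266) = (-2 + 39/4 - 1/4*(-39)*4*1) + 266 = (-1/2*4 + 39/4 - 1/4*(-39)*4) + 266 = (-2 + 39/4 + 39) + 266 = 187/4 + 266 = 1251/4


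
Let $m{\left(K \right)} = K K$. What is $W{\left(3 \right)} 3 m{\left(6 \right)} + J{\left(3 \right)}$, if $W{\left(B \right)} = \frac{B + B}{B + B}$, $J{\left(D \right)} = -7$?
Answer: $101$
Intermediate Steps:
$m{\left(K \right)} = K^{2}$
$W{\left(B \right)} = 1$ ($W{\left(B \right)} = \frac{2 B}{2 B} = 2 B \frac{1}{2 B} = 1$)
$W{\left(3 \right)} 3 m{\left(6 \right)} + J{\left(3 \right)} = 1 \cdot 3 \cdot 6^{2} - 7 = 3 \cdot 36 - 7 = 108 - 7 = 101$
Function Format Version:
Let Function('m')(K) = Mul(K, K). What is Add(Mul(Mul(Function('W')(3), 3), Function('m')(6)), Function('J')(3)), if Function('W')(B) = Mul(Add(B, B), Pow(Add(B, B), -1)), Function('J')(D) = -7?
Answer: 101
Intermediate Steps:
Function('m')(K) = Pow(K, 2)
Function('W')(B) = 1 (Function('W')(B) = Mul(Mul(2, B), Pow(Mul(2, B), -1)) = Mul(Mul(2, B), Mul(Rational(1, 2), Pow(B, -1))) = 1)
Add(Mul(Mul(Function('W')(3), 3), Function('m')(6)), Function('J')(3)) = Add(Mul(Mul(1, 3), Pow(6, 2)), -7) = Add(Mul(3, 36), -7) = Add(108, -7) = 101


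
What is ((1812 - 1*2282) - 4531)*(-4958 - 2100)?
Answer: 35297058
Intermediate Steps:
((1812 - 1*2282) - 4531)*(-4958 - 2100) = ((1812 - 2282) - 4531)*(-7058) = (-470 - 4531)*(-7058) = -5001*(-7058) = 35297058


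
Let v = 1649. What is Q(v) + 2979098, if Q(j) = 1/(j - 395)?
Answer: 3735788893/1254 ≈ 2.9791e+6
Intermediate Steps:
Q(j) = 1/(-395 + j)
Q(v) + 2979098 = 1/(-395 + 1649) + 2979098 = 1/1254 + 2979098 = 3735788893/1254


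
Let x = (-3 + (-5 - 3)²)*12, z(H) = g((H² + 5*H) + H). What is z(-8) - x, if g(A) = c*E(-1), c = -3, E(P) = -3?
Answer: -723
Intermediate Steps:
g(A) = 9 (g(A) = -3*(-3) = 9)
z(H) = 9
x = 732 (x = (-3 + (-8)²)*12 = (-3 + 64)*12 = 61*12 = 732)
z(-8) - x = 9 - 1*732 = 9 - 732 = -723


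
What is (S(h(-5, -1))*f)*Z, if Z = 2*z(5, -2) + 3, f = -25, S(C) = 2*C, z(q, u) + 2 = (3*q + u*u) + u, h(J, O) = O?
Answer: 1650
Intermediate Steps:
z(q, u) = -2 + u + u² + 3*q (z(q, u) = -2 + ((3*q + u*u) + u) = -2 + ((3*q + u²) + u) = -2 + ((u² + 3*q) + u) = -2 + (u + u² + 3*q) = -2 + u + u² + 3*q)
Z = 33 (Z = 2*(-2 - 2 + (-2)² + 3*5) + 3 = 2*(-2 - 2 + 4 + 15) + 3 = 2*15 + 3 = 30 + 3 = 33)
(S(h(-5, -1))*f)*Z = ((2*(-1))*(-25))*33 = -2*(-25)*33 = 50*33 = 1650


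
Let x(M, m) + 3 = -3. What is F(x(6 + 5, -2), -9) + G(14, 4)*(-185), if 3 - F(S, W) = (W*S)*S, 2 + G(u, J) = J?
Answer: -43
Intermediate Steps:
G(u, J) = -2 + J
x(M, m) = -6 (x(M, m) = -3 - 3 = -6)
F(S, W) = 3 - W*S² (F(S, W) = 3 - W*S*S = 3 - S*W*S = 3 - W*S²)
F(x(6 + 5, -2), -9) + G(14, 4)*(-185) = (3 - 1*(-9)*(-6)²) + (-2 + 4)*(-185) = (3 - 1*(-9)*36) + 2*(-185) = (3 + 324) - 370 = 327 - 370 = -43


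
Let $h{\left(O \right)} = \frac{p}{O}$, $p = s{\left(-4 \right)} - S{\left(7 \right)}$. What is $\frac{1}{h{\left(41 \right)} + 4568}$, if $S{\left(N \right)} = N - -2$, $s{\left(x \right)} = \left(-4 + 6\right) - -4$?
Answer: $\frac{41}{187285} \approx 0.00021892$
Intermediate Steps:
$s{\left(x \right)} = 6$ ($s{\left(x \right)} = 2 + 4 = 6$)
$S{\left(N \right)} = 2 + N$ ($S{\left(N \right)} = N + 2 = 2 + N$)
$p = -3$ ($p = 6 - \left(2 + 7\right) = 6 - 9 = -3$)
$h{\left(O \right)} = - \frac{3}{O}$
$\frac{1}{h{\left(41 \right)} + 4568} = \frac{1}{- \frac{3}{41} + 4568} = \frac{1}{\frac{187285}{41}} = \frac{41}{187285}$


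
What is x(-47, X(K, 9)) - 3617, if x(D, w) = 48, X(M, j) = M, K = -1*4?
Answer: -3569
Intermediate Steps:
K = -4
x(-47, X(K, 9)) - 3617 = 48 - 3617 = -3569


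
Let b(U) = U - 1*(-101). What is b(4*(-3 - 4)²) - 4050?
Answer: -3753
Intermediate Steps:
b(U) = 101 + U (b(U) = U + 101 = 101 + U)
b(4*(-3 - 4)²) - 4050 = (101 + 4*(-3 - 4)²) - 4050 = (101 + 4*(-7)²) - 4050 = (101 + 4*49) - 4050 = (101 + 196) - 4050 = 297 - 4050 = -3753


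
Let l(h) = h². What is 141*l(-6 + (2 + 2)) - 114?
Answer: 450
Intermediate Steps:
141*l(-6 + (2 + 2)) - 114 = 141*(-6 + (2 + 2))² - 114 = 141*(-6 + 4)² - 114 = 141*(-2)² - 114 = 141*4 - 114 = 564 - 114 = 450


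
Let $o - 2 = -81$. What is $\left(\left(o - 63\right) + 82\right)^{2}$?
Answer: $3600$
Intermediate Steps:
$o = -79$ ($o = 2 - 81 = -79$)
$\left(\left(o - 63\right) + 82\right)^{2} = \left(\left(-79 - 63\right) + 82\right)^{2} = \left(-142 + 82\right)^{2} = \left(-60\right)^{2} = 3600$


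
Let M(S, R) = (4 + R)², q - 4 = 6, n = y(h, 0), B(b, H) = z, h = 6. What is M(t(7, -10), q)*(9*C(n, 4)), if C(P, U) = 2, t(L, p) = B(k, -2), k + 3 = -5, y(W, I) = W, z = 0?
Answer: 3528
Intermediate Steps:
k = -8 (k = -3 - 5 = -8)
B(b, H) = 0
t(L, p) = 0
n = 6
q = 10 (q = 4 + 6 = 10)
M(t(7, -10), q)*(9*C(n, 4)) = (4 + 10)²*(9*2) = 14²*18 = 196*18 = 3528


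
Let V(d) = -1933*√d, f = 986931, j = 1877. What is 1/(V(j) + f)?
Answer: 986931/967019408908 + 1933*√1877/967019408908 ≈ 1.1072e-6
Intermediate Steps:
1/(V(j) + f) = 1/(-1933*√1877 + 986931) = 1/(986931 - 1933*√1877)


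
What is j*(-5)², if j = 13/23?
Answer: 325/23 ≈ 14.130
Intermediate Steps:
j = 13/23 (j = 13*(1/23) = 13/23 ≈ 0.56522)
j*(-5)² = (13/23)*(-5)² = (13/23)*25 = 325/23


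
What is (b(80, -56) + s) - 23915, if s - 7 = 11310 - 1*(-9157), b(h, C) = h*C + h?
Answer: -7841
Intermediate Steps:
b(h, C) = h + C*h (b(h, C) = C*h + h = h + C*h)
s = 20474 (s = 7 + (11310 - 1*(-9157)) = 7 + (11310 + 9157) = 7 + 20467 = 20474)
(b(80, -56) + s) - 23915 = (80*(1 - 56) + 20474) - 23915 = (80*(-55) + 20474) - 23915 = (-4400 + 20474) - 23915 = 16074 - 23915 = -7841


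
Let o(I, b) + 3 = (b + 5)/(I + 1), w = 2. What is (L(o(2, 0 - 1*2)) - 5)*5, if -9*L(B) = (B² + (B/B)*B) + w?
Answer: -245/9 ≈ -27.222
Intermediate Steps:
o(I, b) = -3 + (5 + b)/(1 + I) (o(I, b) = -3 + (b + 5)/(I + 1) = -3 + (5 + b)/(1 + I))
L(B) = -2/9 - B/9 - B²/9 (L(B) = -((B² + (B/B)*B) + 2)/9 = -((B² + 1*B) + 2)/9 = -((B² + B) + 2)/9 = -((B + B²) + 2)/9 = -(2 + B + B²)/9 = -2/9 - B/9 - B²/9)
(L(o(2, 0 - 1*2)) - 5)*5 = ((-2/9 - (2 + (0 - 1*2) - 3*2)/(9*(1 + 2)) - (2 + (0 - 1*2) - 3*2)²/(1 + 2)²/9) - 5)*5 = ((-2/9 - (2 + (0 - 2) - 6)/(9*3) - (2 + (0 - 2) - 6)²/9/9) - 5)*5 = ((-2/9 - (2 - 2 - 6)/27 - (2 - 2 - 6)²/9/9) - 5)*5 = ((-2/9 - (-6)/27 - ((⅓)*(-6))²/9) - 5)*5 = ((-2/9 - ⅑*(-2) - ⅑*(-2)²) - 5)*5 = ((-2/9 + 2/9 - ⅑*4) - 5)*5 = ((-2/9 + 2/9 - 4/9) - 5)*5 = (-4/9 - 5)*5 = -49/9*5 = -245/9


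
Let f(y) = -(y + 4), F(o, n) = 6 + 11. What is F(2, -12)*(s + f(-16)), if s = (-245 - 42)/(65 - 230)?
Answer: 38539/165 ≈ 233.57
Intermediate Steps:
F(o, n) = 17
f(y) = -4 - y (f(y) = -(4 + y) = -4 - y)
s = 287/165 (s = -287/(-165) = -287*(-1/165) = 287/165 ≈ 1.7394)
F(2, -12)*(s + f(-16)) = 17*(287/165 + (-4 - 1*(-16))) = 17*(287/165 + (-4 + 16)) = 17*(287/165 + 12) = 17*(2267/165) = 38539/165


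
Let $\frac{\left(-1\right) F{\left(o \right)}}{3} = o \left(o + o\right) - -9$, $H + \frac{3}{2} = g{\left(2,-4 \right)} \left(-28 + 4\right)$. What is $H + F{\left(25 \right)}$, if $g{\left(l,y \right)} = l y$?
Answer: $- \frac{7173}{2} \approx -3586.5$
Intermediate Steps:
$H = \frac{381}{2}$ ($H = - \frac{3}{2} + 2 \left(-4\right) \left(-28 + 4\right) = - \frac{3}{2} - -192 = - \frac{3}{2} + 192 = \frac{381}{2} \approx 190.5$)
$F{\left(o \right)} = -27 - 6 o^{2}$ ($F{\left(o \right)} = - 3 \left(o \left(o + o\right) - -9\right) = - 3 \left(o 2 o + 9\right) = - 3 \left(2 o^{2} + 9\right) = - 3 \left(9 + 2 o^{2}\right) = -27 - 6 o^{2}$)
$H + F{\left(25 \right)} = \frac{381}{2} - \left(27 + 6 \cdot 25^{2}\right) = \frac{381}{2} - 3777 = - \frac{7173}{2}$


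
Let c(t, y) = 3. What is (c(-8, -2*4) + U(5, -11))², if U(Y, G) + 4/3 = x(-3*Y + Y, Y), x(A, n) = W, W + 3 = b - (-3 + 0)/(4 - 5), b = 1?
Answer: 100/9 ≈ 11.111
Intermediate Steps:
W = -5 (W = -3 + (1 - (-3 + 0)/(4 - 5)) = -3 + (1 - (-3)/(-1)) = -3 + (1 - (-3)*(-1)) = -3 + (1 - 1*3) = -3 + (1 - 3) = -3 - 2 = -5)
x(A, n) = -5
U(Y, G) = -19/3 (U(Y, G) = -4/3 - 5 = -19/3)
(c(-8, -2*4) + U(5, -11))² = (3 - 19/3)² = (-10/3)² = 100/9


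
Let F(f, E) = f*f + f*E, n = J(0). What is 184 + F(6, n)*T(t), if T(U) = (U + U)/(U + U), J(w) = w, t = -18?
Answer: 220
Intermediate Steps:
T(U) = 1 (T(U) = (2*U)/((2*U)) = (2*U)*(1/(2*U)) = 1)
n = 0
F(f, E) = f² + E*f
184 + F(6, n)*T(t) = 184 + (6*(0 + 6))*1 = 184 + (6*6)*1 = 184 + 36*1 = 184 + 36 = 220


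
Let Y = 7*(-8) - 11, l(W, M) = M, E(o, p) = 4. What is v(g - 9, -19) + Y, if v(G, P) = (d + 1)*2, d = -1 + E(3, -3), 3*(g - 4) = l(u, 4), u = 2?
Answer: -59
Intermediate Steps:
g = 16/3 (g = 4 + (⅓)*4 = 4 + 4/3 = 16/3 ≈ 5.3333)
Y = -67 (Y = -56 - 11 = -67)
d = 3 (d = -1 + 4 = 3)
v(G, P) = 8 (v(G, P) = (3 + 1)*2 = 4*2 = 8)
v(g - 9, -19) + Y = 8 - 67 = -59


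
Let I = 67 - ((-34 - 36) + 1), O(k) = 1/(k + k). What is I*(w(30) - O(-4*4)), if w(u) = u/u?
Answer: 561/4 ≈ 140.25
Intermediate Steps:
O(k) = 1/(2*k)
w(u) = 1
I = 136 (I = 67 - (-70 + 1) = 67 - 1*(-69) = 67 + 69 = 136)
I*(w(30) - O(-4*4)) = 136*(1 - 1/(2*((-4*4)))) = 136*(1 - 1/(2*(-16))) = 136*(1 - (-1)/(2*16)) = 136*(1 - 1*(-1/32)) = 136*(1 + 1/32) = 136*(33/32) = 561/4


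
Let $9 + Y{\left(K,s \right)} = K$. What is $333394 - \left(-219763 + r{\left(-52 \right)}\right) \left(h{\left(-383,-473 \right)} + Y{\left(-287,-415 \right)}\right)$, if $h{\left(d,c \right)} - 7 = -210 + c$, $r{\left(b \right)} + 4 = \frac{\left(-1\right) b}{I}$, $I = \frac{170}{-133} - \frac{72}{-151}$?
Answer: $- \frac{132059441822}{619} \approx -2.1334 \cdot 10^{8}$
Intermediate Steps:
$Y{\left(K,s \right)} = -9 + K$
$I = - \frac{16094}{20083}$ ($I = 170 \left(- \frac{1}{133}\right) - - \frac{72}{151} = - \frac{170}{133} + \frac{72}{151} = - \frac{16094}{20083} \approx -0.80137$)
$r{\left(b \right)} = -4 + \frac{20083 b}{16094}$ ($r{\left(b \right)} = -4 + \frac{\left(-1\right) b}{- \frac{16094}{20083}} = -4 + - b \left(- \frac{20083}{16094}\right) = -4 + \frac{20083 b}{16094}$)
$h{\left(d,c \right)} = -203 + c$ ($h{\left(d,c \right)} = 7 + \left(-210 + c\right) = -203 + c$)
$333394 - \left(-219763 + r{\left(-52 \right)}\right) \left(h{\left(-383,-473 \right)} + Y{\left(-287,-415 \right)}\right) = 333394 - \left(-219763 + \left(-4 + \frac{20083}{16094} \left(-52\right)\right)\right) \left(\left(-203 - 473\right) - 296\right) = 333394 - \left(-219763 - \frac{42642}{619}\right) \left(-676 - 296\right) = 333394 - \left(-219763 - \frac{42642}{619}\right) \left(-972\right) = 333394 - \left(- \frac{136075939}{619}\right) \left(-972\right) = 333394 - \frac{132265812708}{619} = - \frac{132059441822}{619}$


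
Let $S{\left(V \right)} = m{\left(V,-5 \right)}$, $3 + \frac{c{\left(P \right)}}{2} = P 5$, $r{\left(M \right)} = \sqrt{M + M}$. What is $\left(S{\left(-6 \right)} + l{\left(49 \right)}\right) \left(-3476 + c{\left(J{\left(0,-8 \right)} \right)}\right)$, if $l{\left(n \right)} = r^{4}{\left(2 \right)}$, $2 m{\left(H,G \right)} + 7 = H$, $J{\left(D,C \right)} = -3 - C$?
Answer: $-32604$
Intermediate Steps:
$r{\left(M \right)} = \sqrt{2} \sqrt{M}$ ($r{\left(M \right)} = \sqrt{2 M} = \sqrt{2} \sqrt{M}$)
$c{\left(P \right)} = -6 + 10 P$ ($c{\left(P \right)} = -6 + 2 P 5 = -6 + 2 \cdot 5 P = -6 + 10 P$)
$m{\left(H,G \right)} = - \frac{7}{2} + \frac{H}{2}$
$S{\left(V \right)} = - \frac{7}{2} + \frac{V}{2}$
$l{\left(n \right)} = 16$ ($l{\left(n \right)} = \left(\sqrt{2} \sqrt{2}\right)^{4} = 2^{4} = 16$)
$\left(S{\left(-6 \right)} + l{\left(49 \right)}\right) \left(-3476 + c{\left(J{\left(0,-8 \right)} \right)}\right) = \left(\left(- \frac{7}{2} + \frac{1}{2} \left(-6\right)\right) + 16\right) \left(-3476 - \left(6 - 10 \left(-3 - -8\right)\right)\right) = \left(\left(- \frac{7}{2} - 3\right) + 16\right) \left(-3476 - \left(6 - 10 \left(-3 + 8\right)\right)\right) = \left(- \frac{13}{2} + 16\right) \left(-3476 + \left(-6 + 10 \cdot 5\right)\right) = \frac{19 \left(-3476 + \left(-6 + 50\right)\right)}{2} = \frac{19 \left(-3476 + 44\right)}{2} = \frac{19}{2} \left(-3432\right) = -32604$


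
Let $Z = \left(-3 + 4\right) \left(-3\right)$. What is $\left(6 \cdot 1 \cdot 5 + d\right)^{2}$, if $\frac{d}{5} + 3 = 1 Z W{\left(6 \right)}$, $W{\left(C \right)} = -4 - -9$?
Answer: $3600$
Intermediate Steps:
$Z = -3$ ($Z = 1 \left(-3\right) = -3$)
$W{\left(C \right)} = 5$ ($W{\left(C \right)} = -4 + 9 = 5$)
$d = -90$ ($d = -15 + 5 \cdot 1 \left(-3\right) 5 = -15 + 5 \left(\left(-3\right) 5\right) = -15 + 5 \left(-15\right) = -15 - 75 = -90$)
$\left(6 \cdot 1 \cdot 5 + d\right)^{2} = \left(6 \cdot 1 \cdot 5 - 90\right)^{2} = \left(6 \cdot 5 - 90\right)^{2} = \left(30 - 90\right)^{2} = \left(-60\right)^{2} = 3600$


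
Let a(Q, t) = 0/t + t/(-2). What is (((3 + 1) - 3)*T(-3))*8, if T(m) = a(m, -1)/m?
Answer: -4/3 ≈ -1.3333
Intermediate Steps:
a(Q, t) = -t/2 (a(Q, t) = 0 + t*(-1/2) = 0 - t/2 = -t/2)
T(m) = 1/(2*m) (T(m) = (-1/2*(-1))/m = 1/(2*m))
(((3 + 1) - 3)*T(-3))*8 = (((3 + 1) - 3)*((1/2)/(-3)))*8 = ((4 - 3)*((1/2)*(-1/3)))*8 = (1*(-1/6))*8 = -1/6*8 = -4/3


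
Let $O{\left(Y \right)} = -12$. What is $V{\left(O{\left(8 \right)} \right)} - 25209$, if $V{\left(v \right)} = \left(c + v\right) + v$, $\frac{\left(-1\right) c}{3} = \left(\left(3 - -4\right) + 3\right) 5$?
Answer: $-25383$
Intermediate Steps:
$c = -150$ ($c = - 3 \left(\left(3 - -4\right) + 3\right) 5 = - 3 \left(\left(3 + 4\right) + 3\right) 5 = - 3 \left(7 + 3\right) 5 = - 3 \cdot 10 \cdot 5 = \left(-3\right) 50 = -150$)
$V{\left(v \right)} = -150 + 2 v$ ($V{\left(v \right)} = \left(-150 + v\right) + v = -150 + 2 v$)
$V{\left(O{\left(8 \right)} \right)} - 25209 = \left(-150 + 2 \left(-12\right)\right) - 25209 = \left(-150 - 24\right) - 25209 = -174 - 25209 = -25383$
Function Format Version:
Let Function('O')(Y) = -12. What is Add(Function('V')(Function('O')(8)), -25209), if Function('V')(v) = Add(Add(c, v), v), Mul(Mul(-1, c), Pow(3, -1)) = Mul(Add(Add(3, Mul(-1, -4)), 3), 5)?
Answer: -25383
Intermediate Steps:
c = -150 (c = Mul(-3, Mul(Add(Add(3, Mul(-1, -4)), 3), 5)) = Mul(-3, Mul(Add(Add(3, 4), 3), 5)) = Mul(-3, Mul(Add(7, 3), 5)) = Mul(-3, Mul(10, 5)) = Mul(-3, 50) = -150)
Function('V')(v) = Add(-150, Mul(2, v)) (Function('V')(v) = Add(Add(-150, v), v) = Add(-150, Mul(2, v)))
Add(Function('V')(Function('O')(8)), -25209) = Add(Add(-150, Mul(2, -12)), -25209) = Add(Add(-150, -24), -25209) = Add(-174, -25209) = -25383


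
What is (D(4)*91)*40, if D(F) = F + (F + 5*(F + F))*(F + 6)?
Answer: 1616160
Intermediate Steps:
D(F) = F + 11*F*(6 + F) (D(F) = F + (F + 5*(2*F))*(6 + F) = F + (F + 10*F)*(6 + F) = F + (11*F)*(6 + F) = F + 11*F*(6 + F))
(D(4)*91)*40 = ((4*(67 + 11*4))*91)*40 = ((4*(67 + 44))*91)*40 = ((4*111)*91)*40 = (444*91)*40 = 40404*40 = 1616160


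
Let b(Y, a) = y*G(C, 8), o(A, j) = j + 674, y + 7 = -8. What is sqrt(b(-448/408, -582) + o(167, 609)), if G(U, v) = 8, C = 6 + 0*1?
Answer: sqrt(1163) ≈ 34.103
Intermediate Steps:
C = 6 (C = 6 + 0 = 6)
y = -15 (y = -7 - 8 = -15)
o(A, j) = 674 + j
b(Y, a) = -120 (b(Y, a) = -15*8 = -120)
sqrt(b(-448/408, -582) + o(167, 609)) = sqrt(-120 + (674 + 609)) = sqrt(-120 + 1283) = sqrt(1163)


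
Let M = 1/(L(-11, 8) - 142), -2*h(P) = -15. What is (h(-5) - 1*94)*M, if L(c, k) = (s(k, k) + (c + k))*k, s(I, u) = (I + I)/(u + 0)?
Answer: 173/300 ≈ 0.57667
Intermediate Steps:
h(P) = 15/2 (h(P) = -1/2*(-15) = 15/2)
s(I, u) = 2*I/u (s(I, u) = (2*I)/u = 2*I/u)
L(c, k) = k*(2 + c + k) (L(c, k) = (2*k/k + (c + k))*k = (2 + (c + k))*k = (2 + c + k)*k = k*(2 + c + k))
M = -1/150 (M = 1/(8*(2 - 11 + 8) - 142) = 1/(8*(-1) - 142) = 1/(-8 - 142) = 1/(-150) = -1/150 ≈ -0.0066667)
(h(-5) - 1*94)*M = (15/2 - 1*94)*(-1/150) = (15/2 - 94)*(-1/150) = -173/2*(-1/150) = 173/300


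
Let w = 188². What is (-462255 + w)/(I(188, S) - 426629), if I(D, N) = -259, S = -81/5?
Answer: 426911/426888 ≈ 1.0001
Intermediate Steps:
w = 35344
S = -81/5 (S = -81*⅕ = -81/5 ≈ -16.200)
(-462255 + w)/(I(188, S) - 426629) = (-462255 + 35344)/(-259 - 426629) = -426911/(-426888) = -426911*(-1/426888) = 426911/426888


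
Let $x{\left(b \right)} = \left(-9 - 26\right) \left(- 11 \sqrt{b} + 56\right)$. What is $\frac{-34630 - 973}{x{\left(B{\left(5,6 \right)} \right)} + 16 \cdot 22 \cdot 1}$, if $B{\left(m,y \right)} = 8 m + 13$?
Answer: $- \frac{57249624}{5270261} - \frac{13707155 \sqrt{53}}{5270261} \approx -29.797$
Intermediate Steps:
$B{\left(m,y \right)} = 13 + 8 m$
$x{\left(b \right)} = -1960 + 385 \sqrt{b}$ ($x{\left(b \right)} = - 35 \left(56 - 11 \sqrt{b}\right) = -1960 + 385 \sqrt{b}$)
$\frac{-34630 - 973}{x{\left(B{\left(5,6 \right)} \right)} + 16 \cdot 22 \cdot 1} = \frac{-34630 - 973}{\left(-1960 + 385 \sqrt{13 + 8 \cdot 5}\right) + 16 \cdot 22 \cdot 1} = - \frac{35603}{\left(-1960 + 385 \sqrt{13 + 40}\right) + 352 \cdot 1} = - \frac{35603}{\left(-1960 + 385 \sqrt{53}\right) + 352} = - \frac{35603}{-1608 + 385 \sqrt{53}}$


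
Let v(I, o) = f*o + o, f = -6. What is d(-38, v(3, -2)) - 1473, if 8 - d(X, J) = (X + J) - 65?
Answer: -1372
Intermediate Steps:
v(I, o) = -5*o (v(I, o) = -6*o + o = -5*o)
d(X, J) = 73 - J - X (d(X, J) = 8 - ((X + J) - 65) = 8 - ((J + X) - 65) = 8 - (-65 + J + X) = 8 + (65 - J - X) = 73 - J - X)
d(-38, v(3, -2)) - 1473 = (73 - (-5)*(-2) - 1*(-38)) - 1473 = (73 - 1*10 + 38) - 1473 = (73 - 10 + 38) - 1473 = 101 - 1473 = -1372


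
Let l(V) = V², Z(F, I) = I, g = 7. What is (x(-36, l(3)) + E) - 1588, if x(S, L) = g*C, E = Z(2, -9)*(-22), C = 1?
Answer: -1383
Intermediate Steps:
E = 198 (E = -9*(-22) = 198)
x(S, L) = 7 (x(S, L) = 7*1 = 7)
(x(-36, l(3)) + E) - 1588 = (7 + 198) - 1588 = 205 - 1588 = -1383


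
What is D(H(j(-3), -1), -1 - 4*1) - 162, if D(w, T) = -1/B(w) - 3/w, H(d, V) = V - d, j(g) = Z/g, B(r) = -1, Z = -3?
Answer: -319/2 ≈ -159.50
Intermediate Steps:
j(g) = -3/g
D(w, T) = 1 - 3/w (D(w, T) = -1/(-1) - 3/w = -1*(-1) - 3/w = 1 - 3/w)
D(H(j(-3), -1), -1 - 4*1) - 162 = (-3 + (-1 - (-3)/(-3)))/(-1 - (-3)/(-3)) - 162 = (-3 + (-1 - (-3)*(-1)/3))/(-1 - (-3)*(-1)/3) - 162 = (-3 + (-1 - 1*1))/(-1 - 1*1) - 162 = (-3 + (-1 - 1))/(-1 - 1) - 162 = (-3 - 2)/(-2) - 162 = -½*(-5) - 162 = 5/2 - 162 = -319/2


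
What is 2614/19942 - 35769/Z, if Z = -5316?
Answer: 121200237/17668612 ≈ 6.8596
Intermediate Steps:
2614/19942 - 35769/Z = 2614/19942 - 35769/(-5316) = 2614*(1/19942) - 35769*(-1/5316) = 1307/9971 + 11923/1772 = 121200237/17668612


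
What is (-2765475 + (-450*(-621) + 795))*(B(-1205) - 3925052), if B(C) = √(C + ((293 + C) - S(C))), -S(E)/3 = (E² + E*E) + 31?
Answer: 9754656981960 - 2485230*√8710126 ≈ 9.7473e+12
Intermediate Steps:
S(E) = -93 - 6*E² (S(E) = -3*((E² + E*E) + 31) = -3*((E² + E²) + 31) = -3*(2*E² + 31) = -3*(31 + 2*E²) = -93 - 6*E²)
B(C) = √(386 + 2*C + 6*C²) (B(C) = √(C + ((293 + C) - (-93 - 6*C²))) = √(C + ((293 + C) + (93 + 6*C²))) = √(C + (386 + C + 6*C²)) = √(386 + 2*C + 6*C²))
(-2765475 + (-450*(-621) + 795))*(B(-1205) - 3925052) = (-2765475 + (-450*(-621) + 795))*(√(386 + 2*(-1205) + 6*(-1205)²) - 3925052) = (-2765475 + (279450 + 795))*(√(386 - 2410 + 6*1452025) - 3925052) = (-2765475 + 280245)*(√(386 - 2410 + 8712150) - 3925052) = -2485230*(√8710126 - 3925052) = -2485230*(-3925052 + √8710126) = 9754656981960 - 2485230*√8710126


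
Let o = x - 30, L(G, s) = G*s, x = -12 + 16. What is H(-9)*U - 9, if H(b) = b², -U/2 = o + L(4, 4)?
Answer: 1611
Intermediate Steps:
x = 4
o = -26 (o = 4 - 30 = -26)
U = 20 (U = -2*(-26 + 4*4) = -2*(-26 + 16) = -2*(-10) = 20)
H(-9)*U - 9 = (-9)²*20 - 9 = 81*20 - 9 = 1620 - 9 = 1611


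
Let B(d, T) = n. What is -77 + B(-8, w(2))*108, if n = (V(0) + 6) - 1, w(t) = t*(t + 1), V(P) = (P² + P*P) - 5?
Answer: -77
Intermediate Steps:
V(P) = -5 + 2*P² (V(P) = (P² + P²) - 5 = 2*P² - 5 = -5 + 2*P²)
w(t) = t*(1 + t)
n = 0 (n = ((-5 + 2*0²) + 6) - 1 = ((-5 + 2*0) + 6) - 1 = ((-5 + 0) + 6) - 1 = (-5 + 6) - 1 = 1 - 1 = 0)
B(d, T) = 0
-77 + B(-8, w(2))*108 = -77 + 0*108 = -77 + 0 = -77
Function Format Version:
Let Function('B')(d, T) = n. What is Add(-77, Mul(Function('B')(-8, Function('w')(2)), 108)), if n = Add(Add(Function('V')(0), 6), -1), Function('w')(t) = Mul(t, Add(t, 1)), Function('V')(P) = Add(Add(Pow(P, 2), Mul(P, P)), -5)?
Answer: -77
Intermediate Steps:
Function('V')(P) = Add(-5, Mul(2, Pow(P, 2))) (Function('V')(P) = Add(Add(Pow(P, 2), Pow(P, 2)), -5) = Add(Mul(2, Pow(P, 2)), -5) = Add(-5, Mul(2, Pow(P, 2))))
Function('w')(t) = Mul(t, Add(1, t))
n = 0 (n = Add(Add(Add(-5, Mul(2, Pow(0, 2))), 6), -1) = Add(Add(Add(-5, Mul(2, 0)), 6), -1) = Add(Add(Add(-5, 0), 6), -1) = Add(Add(-5, 6), -1) = Add(1, -1) = 0)
Function('B')(d, T) = 0
Add(-77, Mul(Function('B')(-8, Function('w')(2)), 108)) = Add(-77, Mul(0, 108)) = Add(-77, 0) = -77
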